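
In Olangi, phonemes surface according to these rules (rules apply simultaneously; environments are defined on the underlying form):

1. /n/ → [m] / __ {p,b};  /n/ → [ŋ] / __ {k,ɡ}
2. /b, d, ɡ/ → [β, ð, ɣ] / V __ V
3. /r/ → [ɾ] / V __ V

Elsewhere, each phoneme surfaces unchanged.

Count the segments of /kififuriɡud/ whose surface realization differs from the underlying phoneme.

2

Segments that undergo a rule: /r/ → [ɾ] (rule 3); /ɡ/ → [ɣ] (rule 2).
All other segments surface unchanged.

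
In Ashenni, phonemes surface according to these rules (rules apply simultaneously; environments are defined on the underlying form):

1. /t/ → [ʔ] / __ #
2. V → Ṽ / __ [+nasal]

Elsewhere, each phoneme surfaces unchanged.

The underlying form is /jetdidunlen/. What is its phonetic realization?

/j/ (word-initial) is unaffected → [j].
/e/ (between /j/ and /t/) is in the target of rule 2 but the environment (before a nasal consonant) is not met → [e].
/t/ — between /e/ and /d/; rule 1 does not apply here → [t].
/d/ (between /t/ and /i/): no rule targets it → [d].
/i/ (between /d/ and /d/) fails the environment for rule 2, so it stays [i].
/d/ (between /i/ and /u/): no rule targets it → [d].
/u/ (between /d/ and /n/): before a nasal consonant, so rule 2 applies → [ũ].
/n/ stays [n].
/l/ (between /n/ and /e/) is unaffected → [l].
/e/ (between /l/ and /n/): before a nasal consonant, so rule 2 applies → [ẽ].
/n/ — not in any rule's target class → [n].

[jetdidũnlẽn]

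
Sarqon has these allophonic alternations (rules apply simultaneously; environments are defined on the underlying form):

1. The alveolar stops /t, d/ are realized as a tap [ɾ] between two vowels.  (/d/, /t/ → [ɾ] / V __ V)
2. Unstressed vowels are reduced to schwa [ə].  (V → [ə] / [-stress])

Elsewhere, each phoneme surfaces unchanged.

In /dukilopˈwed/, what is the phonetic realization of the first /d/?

[d]

/d/ (word-initial): rule 1 targets it, but not between two vowels → unchanged [d].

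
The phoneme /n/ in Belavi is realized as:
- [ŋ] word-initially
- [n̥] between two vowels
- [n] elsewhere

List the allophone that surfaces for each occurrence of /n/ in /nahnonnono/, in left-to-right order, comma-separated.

[ŋ], [n], [n], [n], [n̥]

Occurrence 1 (position 1): word-initially → [ŋ].
Occurrence 2 (position 4): no conditioning environment matches → elsewhere allophone [n].
Occurrence 3 (position 6): no conditioning environment matches → elsewhere allophone [n].
Occurrence 4 (position 7): no conditioning environment matches → elsewhere allophone [n].
Occurrence 5 (position 9): between two vowels → [n̥].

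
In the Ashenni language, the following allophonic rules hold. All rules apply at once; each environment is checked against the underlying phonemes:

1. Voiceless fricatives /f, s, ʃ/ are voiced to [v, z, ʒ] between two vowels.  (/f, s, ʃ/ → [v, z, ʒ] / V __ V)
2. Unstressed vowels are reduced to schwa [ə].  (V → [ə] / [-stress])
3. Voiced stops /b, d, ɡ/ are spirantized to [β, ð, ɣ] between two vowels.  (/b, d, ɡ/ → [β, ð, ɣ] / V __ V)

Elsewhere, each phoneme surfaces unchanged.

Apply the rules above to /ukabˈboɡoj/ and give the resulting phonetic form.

[əkəbˈboɣəj]

/u/ (word-initial) occurs in an unstressed syllable → [ə] by rule 2.
/a/ (between /k/ and /b/): in an unstressed syllable, so rule 2 applies → [ə].
/b/ (between /a/ and /b/) fails the environment for rule 3, so it stays [b].
/b/ (between /b/ and /o/): rule 3 targets it, but not between two vowels → unchanged [b].
/o/ — between /b/ and /ɡ/; rule 2 does not apply here → [o].
Rule 3 applies to /ɡ/ (between /o/ and /o/: between two vowels) → [ɣ].
/o/ — between /ɡ/ and /j/, in an unstressed syllable — surfaces as [ə] (rule 2).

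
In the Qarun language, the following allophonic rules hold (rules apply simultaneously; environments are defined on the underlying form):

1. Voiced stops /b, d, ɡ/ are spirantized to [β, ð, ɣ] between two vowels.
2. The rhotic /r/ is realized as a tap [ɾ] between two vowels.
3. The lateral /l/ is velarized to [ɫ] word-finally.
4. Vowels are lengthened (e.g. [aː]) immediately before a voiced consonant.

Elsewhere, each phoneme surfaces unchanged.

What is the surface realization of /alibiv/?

/a/ — word-initial, before a voiced consonant — surfaces as [aː] (rule 4).
/l/ — between /a/ and /i/; rule 3 does not apply here → [l].
/i/ (between /l/ and /b/): before a voiced consonant, so rule 4 applies → [iː].
/b/ meets the environment for rule 1 (between two vowels) → [β].
/i/ meets the environment for rule 4 (before a voiced consonant) → [iː].
/v/ stays [v].

[aːliːβiːv]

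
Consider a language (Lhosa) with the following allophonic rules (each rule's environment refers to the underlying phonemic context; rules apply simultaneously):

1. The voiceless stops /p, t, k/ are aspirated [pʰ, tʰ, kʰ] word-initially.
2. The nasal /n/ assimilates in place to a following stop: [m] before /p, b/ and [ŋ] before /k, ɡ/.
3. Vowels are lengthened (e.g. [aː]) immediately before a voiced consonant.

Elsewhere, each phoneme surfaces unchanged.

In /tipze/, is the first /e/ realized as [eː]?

No

/e/ (word-final) fails the environment for rule 3, so it stays [e].
The actual realization is [e], not [eː].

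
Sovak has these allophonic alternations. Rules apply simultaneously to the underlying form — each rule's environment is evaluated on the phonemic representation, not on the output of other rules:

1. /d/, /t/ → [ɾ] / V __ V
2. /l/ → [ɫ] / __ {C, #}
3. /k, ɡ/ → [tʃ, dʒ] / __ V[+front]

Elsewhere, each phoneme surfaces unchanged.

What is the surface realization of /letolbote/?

/l/ (word-initial) is in the target of rule 2 but the environment (word-finally or immediately before a consonant) is not met → [l].
/e/ (between /l/ and /t/): no rule targets it → [e].
/t/ meets the environment for rule 1 (between two vowels) → [ɾ].
/o/ (between /t/ and /l/): no rule targets it → [o].
/l/ — between /o/ and /b/, word-finally or immediately before a consonant — surfaces as [ɫ] (rule 2).
/b/ (between /l/ and /o/): no rule targets it → [b].
/o/ stays [o].
/t/ (between /o/ and /e/): between two vowels, so rule 1 applies → [ɾ].
/e/ — not in any rule's target class → [e].

[leɾoɫboɾe]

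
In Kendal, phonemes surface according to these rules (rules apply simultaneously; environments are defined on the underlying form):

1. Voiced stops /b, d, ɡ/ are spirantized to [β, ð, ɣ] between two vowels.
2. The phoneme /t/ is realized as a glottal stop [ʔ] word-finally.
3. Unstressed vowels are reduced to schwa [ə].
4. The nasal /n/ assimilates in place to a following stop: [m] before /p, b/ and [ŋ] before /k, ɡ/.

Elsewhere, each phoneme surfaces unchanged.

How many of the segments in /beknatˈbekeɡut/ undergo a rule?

Segments that undergo a rule: /e/ → [ə] (rule 3); /a/ → [ə] (rule 3); /e/ → [ə] (rule 3); /ɡ/ → [ɣ] (rule 1); /u/ → [ə] (rule 3); /t/ → [ʔ] (rule 2).
All other segments surface unchanged.

6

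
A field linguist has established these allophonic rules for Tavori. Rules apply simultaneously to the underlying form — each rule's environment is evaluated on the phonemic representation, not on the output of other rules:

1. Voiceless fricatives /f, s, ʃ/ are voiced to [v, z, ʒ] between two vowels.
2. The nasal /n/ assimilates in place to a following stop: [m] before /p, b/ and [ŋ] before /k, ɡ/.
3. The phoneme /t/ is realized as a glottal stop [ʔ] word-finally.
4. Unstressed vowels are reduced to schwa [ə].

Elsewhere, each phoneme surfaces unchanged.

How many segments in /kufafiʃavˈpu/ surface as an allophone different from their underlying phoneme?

7

Segments that undergo a rule: /u/ → [ə] (rule 4); /f/ → [v] (rule 1); /a/ → [ə] (rule 4); /f/ → [v] (rule 1); /i/ → [ə] (rule 4); /ʃ/ → [ʒ] (rule 1); /a/ → [ə] (rule 4).
All other segments surface unchanged.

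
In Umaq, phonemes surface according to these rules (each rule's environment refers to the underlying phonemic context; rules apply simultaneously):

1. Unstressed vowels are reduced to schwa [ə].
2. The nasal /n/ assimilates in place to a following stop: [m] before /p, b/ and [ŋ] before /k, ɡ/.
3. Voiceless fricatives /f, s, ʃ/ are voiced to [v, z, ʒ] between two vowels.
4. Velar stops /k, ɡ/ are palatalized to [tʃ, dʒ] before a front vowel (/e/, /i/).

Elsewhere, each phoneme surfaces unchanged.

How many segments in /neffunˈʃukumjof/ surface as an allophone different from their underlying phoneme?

Segments that undergo a rule: /e/ → [ə] (rule 1); /u/ → [ə] (rule 1); /u/ → [ə] (rule 1); /o/ → [ə] (rule 1).
All other segments surface unchanged.

4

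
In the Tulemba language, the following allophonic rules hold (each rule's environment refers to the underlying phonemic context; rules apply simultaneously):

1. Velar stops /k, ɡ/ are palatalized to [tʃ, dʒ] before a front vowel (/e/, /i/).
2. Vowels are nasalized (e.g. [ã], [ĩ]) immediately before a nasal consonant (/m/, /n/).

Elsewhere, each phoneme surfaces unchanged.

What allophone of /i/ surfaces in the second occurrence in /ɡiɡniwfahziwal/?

[i]

/i/ — between /n/ and /w/; rule 2 does not apply here → [i].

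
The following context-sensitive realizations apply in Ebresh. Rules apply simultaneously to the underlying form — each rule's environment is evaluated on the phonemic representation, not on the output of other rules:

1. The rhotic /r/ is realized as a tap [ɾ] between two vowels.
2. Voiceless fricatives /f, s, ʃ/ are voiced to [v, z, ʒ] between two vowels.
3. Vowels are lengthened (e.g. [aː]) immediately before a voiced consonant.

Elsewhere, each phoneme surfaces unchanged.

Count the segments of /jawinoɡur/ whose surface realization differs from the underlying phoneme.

4

Segments that undergo a rule: /a/ → [aː] (rule 3); /i/ → [iː] (rule 3); /o/ → [oː] (rule 3); /u/ → [uː] (rule 3).
All other segments surface unchanged.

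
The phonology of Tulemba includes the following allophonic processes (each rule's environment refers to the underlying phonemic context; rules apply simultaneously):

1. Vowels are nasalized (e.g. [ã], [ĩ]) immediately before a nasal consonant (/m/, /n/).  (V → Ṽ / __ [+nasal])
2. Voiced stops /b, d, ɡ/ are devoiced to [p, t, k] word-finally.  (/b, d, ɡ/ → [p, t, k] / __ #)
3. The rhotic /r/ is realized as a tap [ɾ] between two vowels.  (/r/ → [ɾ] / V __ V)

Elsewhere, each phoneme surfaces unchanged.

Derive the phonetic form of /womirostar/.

[wõmiɾostar]

/w/ (word-initial) is unaffected → [w].
/o/ (between /w/ and /m/) occurs before a nasal consonant → [õ] by rule 1.
/m/ stays [m].
/i/ (between /m/ and /r/) fails the environment for rule 1, so it stays [i].
/r/ — between /i/ and /o/, between two vowels — surfaces as [ɾ] (rule 3).
/o/ — between /r/ and /s/; rule 1 does not apply here → [o].
/s/ — not in any rule's target class → [s].
/t/ — not in any rule's target class → [t].
/a/ (between /t/ and /r/): rule 1 targets it, but not before a nasal consonant → unchanged [a].
/r/ (word-final) is in the target of rule 3 but the environment (between two vowels) is not met → [r].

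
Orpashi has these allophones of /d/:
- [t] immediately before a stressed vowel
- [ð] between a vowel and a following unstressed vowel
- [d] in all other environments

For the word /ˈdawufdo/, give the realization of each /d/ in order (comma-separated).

Occurrence 1 (position 1): immediately before a stressed vowel → [t].
Occurrence 2 (position 6): no conditioning environment matches → elsewhere allophone [d].

[t], [d]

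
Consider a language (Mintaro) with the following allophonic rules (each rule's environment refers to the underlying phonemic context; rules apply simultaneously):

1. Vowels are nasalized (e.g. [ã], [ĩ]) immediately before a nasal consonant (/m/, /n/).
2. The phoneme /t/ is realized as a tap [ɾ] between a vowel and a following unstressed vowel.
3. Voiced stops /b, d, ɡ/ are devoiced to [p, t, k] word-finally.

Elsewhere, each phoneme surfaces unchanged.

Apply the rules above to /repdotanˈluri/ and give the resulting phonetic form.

[repdoɾãnˈluri]

/r/ stays [r].
/e/ (between /r/ and /p/) fails the environment for rule 1, so it stays [e].
/p/ stays [p].
/d/ (between /p/ and /o/): rule 3 targets it, but not word-finally → unchanged [d].
/o/ (between /d/ and /t/): rule 1 targets it, but not before a nasal consonant → unchanged [o].
/t/ (between /o/ and /a/): between a vowel and a following unstressed vowel, so rule 2 applies → [ɾ].
/a/ (between /t/ and /n/) occurs before a nasal consonant → [ã] by rule 1.
/n/ stays [n].
/l/ — not in any rule's target class → [l].
/u/ (between /l/ and /r/) fails the environment for rule 1, so it stays [u].
/r/ (between /u/ and /i/): no rule targets it → [r].
/i/ — word-final; rule 1 does not apply here → [i].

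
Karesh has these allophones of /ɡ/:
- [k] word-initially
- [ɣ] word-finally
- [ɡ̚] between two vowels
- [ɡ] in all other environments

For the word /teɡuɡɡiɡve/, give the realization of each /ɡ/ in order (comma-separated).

[ɡ̚], [ɡ], [ɡ], [ɡ]

Occurrence 1 (position 3): between two vowels → [ɡ̚].
Occurrence 2 (position 5): no conditioning environment matches → elsewhere allophone [ɡ].
Occurrence 3 (position 6): no conditioning environment matches → elsewhere allophone [ɡ].
Occurrence 4 (position 8): no conditioning environment matches → elsewhere allophone [ɡ].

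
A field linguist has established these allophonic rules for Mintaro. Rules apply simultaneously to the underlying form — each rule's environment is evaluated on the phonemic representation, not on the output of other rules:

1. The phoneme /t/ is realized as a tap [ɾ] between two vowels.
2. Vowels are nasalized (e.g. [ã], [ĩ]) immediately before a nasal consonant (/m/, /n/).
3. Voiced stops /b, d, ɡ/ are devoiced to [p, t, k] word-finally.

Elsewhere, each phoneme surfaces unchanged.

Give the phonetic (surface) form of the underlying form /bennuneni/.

/b/ (word-initial) is in the target of rule 3 but the environment (word-finally) is not met → [b].
/e/ (between /b/ and /n/) occurs before a nasal consonant → [ẽ] by rule 2.
/n/ (between /e/ and /n/): no rule targets it → [n].
/n/ — not in any rule's target class → [n].
/u/ meets the environment for rule 2 (before a nasal consonant) → [ũ].
/n/ (between /u/ and /e/) is unaffected → [n].
Rule 2 applies to /e/ (between /n/ and /n/: before a nasal consonant) → [ẽ].
/n/ (between /e/ and /i/) is unaffected → [n].
/i/ — word-final; rule 2 does not apply here → [i].

[bẽnnũnẽni]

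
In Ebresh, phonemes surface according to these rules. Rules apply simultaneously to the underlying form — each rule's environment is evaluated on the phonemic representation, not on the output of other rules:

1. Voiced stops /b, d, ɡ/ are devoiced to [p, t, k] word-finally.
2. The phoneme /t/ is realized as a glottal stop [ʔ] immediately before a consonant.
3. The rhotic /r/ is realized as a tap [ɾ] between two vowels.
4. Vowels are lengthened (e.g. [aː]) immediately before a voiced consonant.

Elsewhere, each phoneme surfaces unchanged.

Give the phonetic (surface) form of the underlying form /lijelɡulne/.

[liːjeːlɡuːlne]

/i/ (between /l/ and /j/) occurs before a voiced consonant → [iː] by rule 4.
Rule 4 applies to /e/ (between /j/ and /l/: before a voiced consonant) → [eː].
/ɡ/ — between /l/ and /u/; rule 1 does not apply here → [ɡ].
/u/ meets the environment for rule 4 (before a voiced consonant) → [uː].
/e/ (word-final) fails the environment for rule 4, so it stays [e].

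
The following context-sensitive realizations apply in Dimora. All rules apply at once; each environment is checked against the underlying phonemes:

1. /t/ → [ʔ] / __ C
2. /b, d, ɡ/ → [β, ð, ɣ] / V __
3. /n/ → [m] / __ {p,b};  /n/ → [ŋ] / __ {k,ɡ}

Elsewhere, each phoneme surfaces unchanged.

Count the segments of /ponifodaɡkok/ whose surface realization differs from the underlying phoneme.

Segments that undergo a rule: /d/ → [ð] (rule 2); /ɡ/ → [ɣ] (rule 2).
All other segments surface unchanged.

2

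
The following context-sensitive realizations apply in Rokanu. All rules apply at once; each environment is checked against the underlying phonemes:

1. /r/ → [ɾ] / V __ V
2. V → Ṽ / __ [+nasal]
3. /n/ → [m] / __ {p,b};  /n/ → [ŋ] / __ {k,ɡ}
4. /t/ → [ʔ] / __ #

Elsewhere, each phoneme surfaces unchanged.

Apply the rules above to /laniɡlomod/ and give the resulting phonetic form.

[lãniɡlõmod]

/a/ — between /l/ and /n/, before a nasal consonant — surfaces as [ã] (rule 2).
/n/ (between /a/ and /i/): rule 3 targets it, but not before a labial or velar stop → unchanged [n].
/i/ (between /n/ and /ɡ/) fails the environment for rule 2, so it stays [i].
/o/ (between /l/ and /m/): before a nasal consonant, so rule 2 applies → [õ].
/o/ (between /m/ and /d/) fails the environment for rule 2, so it stays [o].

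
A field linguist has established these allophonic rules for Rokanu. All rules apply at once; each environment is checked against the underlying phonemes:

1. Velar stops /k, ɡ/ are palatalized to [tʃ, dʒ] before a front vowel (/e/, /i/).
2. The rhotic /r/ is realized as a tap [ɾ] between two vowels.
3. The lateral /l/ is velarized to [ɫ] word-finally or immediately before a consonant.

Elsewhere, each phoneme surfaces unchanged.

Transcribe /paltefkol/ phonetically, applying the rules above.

[paɫtefkoɫ]

/p/ stays [p].
/a/ (between /p/ and /l/): no rule targets it → [a].
/l/ — between /a/ and /t/, word-finally or immediately before a consonant — surfaces as [ɫ] (rule 3).
/t/ — not in any rule's target class → [t].
/e/ — not in any rule's target class → [e].
/f/ — not in any rule's target class → [f].
/k/ (between /f/ and /o/): rule 1 targets it, but not before a front vowel → unchanged [k].
/o/ — not in any rule's target class → [o].
/l/ meets the environment for rule 3 (word-finally or immediately before a consonant) → [ɫ].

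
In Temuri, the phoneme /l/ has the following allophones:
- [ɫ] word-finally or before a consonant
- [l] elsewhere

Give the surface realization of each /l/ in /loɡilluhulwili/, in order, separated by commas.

[l], [ɫ], [l], [ɫ], [l]

Occurrence 1 (position 1): no conditioning environment matches → elsewhere allophone [l].
Occurrence 2 (position 5): word-finally or before a consonant → [ɫ].
Occurrence 3 (position 6): no conditioning environment matches → elsewhere allophone [l].
Occurrence 4 (position 10): word-finally or before a consonant → [ɫ].
Occurrence 5 (position 13): no conditioning environment matches → elsewhere allophone [l].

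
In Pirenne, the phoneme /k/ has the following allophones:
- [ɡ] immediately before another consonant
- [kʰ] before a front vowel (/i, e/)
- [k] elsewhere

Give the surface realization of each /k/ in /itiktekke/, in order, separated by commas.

Occurrence 1 (position 4): immediately before another consonant → [ɡ].
Occurrence 2 (position 7): immediately before another consonant → [ɡ].
Occurrence 3 (position 8): before a front vowel (/i, e/) → [kʰ].

[ɡ], [ɡ], [kʰ]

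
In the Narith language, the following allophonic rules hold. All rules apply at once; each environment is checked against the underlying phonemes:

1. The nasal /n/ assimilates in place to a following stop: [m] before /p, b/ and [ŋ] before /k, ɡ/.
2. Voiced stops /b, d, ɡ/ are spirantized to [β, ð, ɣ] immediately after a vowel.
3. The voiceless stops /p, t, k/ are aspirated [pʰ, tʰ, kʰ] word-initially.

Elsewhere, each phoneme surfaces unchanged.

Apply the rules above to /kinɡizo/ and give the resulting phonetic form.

/k/ — word-initial, word-initially — surfaces as [kʰ] (rule 3).
/i/ — not in any rule's target class → [i].
/n/ (between /i/ and /ɡ/): before a labial or velar stop, so rule 1 applies → [ŋ].
/ɡ/ (between /n/ and /i/) is in the target of rule 2 but the environment (immediately after a vowel) is not met → [ɡ].
/i/ — not in any rule's target class → [i].
/z/ — not in any rule's target class → [z].
/o/ — not in any rule's target class → [o].

[kʰiŋɡizo]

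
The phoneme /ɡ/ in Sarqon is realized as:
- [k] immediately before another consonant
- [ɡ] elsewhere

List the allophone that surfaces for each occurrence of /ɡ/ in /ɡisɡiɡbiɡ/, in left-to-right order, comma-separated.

[ɡ], [ɡ], [k], [ɡ]

Occurrence 1 (position 1): no conditioning environment matches → elsewhere allophone [ɡ].
Occurrence 2 (position 4): no conditioning environment matches → elsewhere allophone [ɡ].
Occurrence 3 (position 6): immediately before another consonant → [k].
Occurrence 4 (position 9): no conditioning environment matches → elsewhere allophone [ɡ].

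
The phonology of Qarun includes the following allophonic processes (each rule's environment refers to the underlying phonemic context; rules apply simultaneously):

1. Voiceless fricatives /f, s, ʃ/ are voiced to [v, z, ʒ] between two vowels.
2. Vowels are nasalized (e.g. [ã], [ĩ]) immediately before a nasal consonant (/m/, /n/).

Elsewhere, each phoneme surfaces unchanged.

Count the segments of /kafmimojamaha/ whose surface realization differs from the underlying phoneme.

Segments that undergo a rule: /i/ → [ĩ] (rule 2); /a/ → [ã] (rule 2).
All other segments surface unchanged.

2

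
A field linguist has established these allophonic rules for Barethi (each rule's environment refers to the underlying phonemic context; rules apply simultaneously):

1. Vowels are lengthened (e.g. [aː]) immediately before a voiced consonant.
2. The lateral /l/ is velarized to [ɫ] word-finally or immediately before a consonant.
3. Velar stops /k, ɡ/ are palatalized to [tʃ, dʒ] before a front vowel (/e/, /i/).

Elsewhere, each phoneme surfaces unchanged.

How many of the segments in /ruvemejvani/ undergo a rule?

4

Segments that undergo a rule: /u/ → [uː] (rule 1); /e/ → [eː] (rule 1); /e/ → [eː] (rule 1); /a/ → [aː] (rule 1).
All other segments surface unchanged.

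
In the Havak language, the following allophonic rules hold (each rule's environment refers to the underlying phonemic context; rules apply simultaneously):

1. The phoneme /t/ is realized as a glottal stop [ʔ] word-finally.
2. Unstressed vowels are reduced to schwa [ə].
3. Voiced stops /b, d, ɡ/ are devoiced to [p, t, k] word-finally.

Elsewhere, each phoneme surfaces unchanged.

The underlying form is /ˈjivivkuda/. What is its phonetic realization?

[ˈjivəvkədə]

/j/ (word-initial) is unaffected → [j].
/i/ (between /j/ and /v/) is in the target of rule 2 but the environment (in an unstressed syllable) is not met → [i].
/v/ (between /i/ and /i/) is unaffected → [v].
/i/ meets the environment for rule 2 (in an unstressed syllable) → [ə].
/v/ (between /i/ and /k/): no rule targets it → [v].
/k/ (between /v/ and /u/) is unaffected → [k].
/u/ — between /k/ and /d/, in an unstressed syllable — surfaces as [ə] (rule 2).
/d/ (between /u/ and /a/) fails the environment for rule 3, so it stays [d].
/a/ (word-final) occurs in an unstressed syllable → [ə] by rule 2.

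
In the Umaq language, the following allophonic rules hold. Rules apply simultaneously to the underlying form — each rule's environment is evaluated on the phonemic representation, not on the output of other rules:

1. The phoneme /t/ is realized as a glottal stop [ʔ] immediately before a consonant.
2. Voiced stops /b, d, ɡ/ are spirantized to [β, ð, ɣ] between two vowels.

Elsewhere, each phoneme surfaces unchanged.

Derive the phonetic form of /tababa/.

[taβaβa]

/t/ (word-initial) fails the environment for rule 1, so it stays [t].
Rule 2 applies to /b/ (between /a/ and /a/: between two vowels) → [β].
/b/ — between /a/ and /a/, between two vowels — surfaces as [β] (rule 2).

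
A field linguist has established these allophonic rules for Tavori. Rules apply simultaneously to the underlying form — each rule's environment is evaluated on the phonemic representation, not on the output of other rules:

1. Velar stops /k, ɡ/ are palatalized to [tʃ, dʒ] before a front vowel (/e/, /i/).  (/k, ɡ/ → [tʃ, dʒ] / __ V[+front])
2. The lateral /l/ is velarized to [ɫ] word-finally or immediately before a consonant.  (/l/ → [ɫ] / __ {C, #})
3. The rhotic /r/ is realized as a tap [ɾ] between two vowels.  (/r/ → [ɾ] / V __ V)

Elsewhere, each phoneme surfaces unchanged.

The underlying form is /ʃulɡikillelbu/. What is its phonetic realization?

/l/ meets the environment for rule 2 (word-finally or immediately before a consonant) → [ɫ].
/ɡ/ — between /l/ and /i/, before a front vowel — surfaces as [dʒ] (rule 1).
/k/ — between /i/ and /i/, before a front vowel — surfaces as [tʃ] (rule 1).
/l/ (between /i/ and /l/) occurs word-finally or immediately before a consonant → [ɫ] by rule 2.
/l/ (between /l/ and /e/) is in the target of rule 2 but the environment (word-finally or immediately before a consonant) is not met → [l].
/l/ (between /e/ and /b/) occurs word-finally or immediately before a consonant → [ɫ] by rule 2.

[ʃuɫdʒitʃiɫleɫbu]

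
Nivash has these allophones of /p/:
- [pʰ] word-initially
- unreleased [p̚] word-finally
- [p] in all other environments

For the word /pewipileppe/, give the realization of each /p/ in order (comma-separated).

[pʰ], [p], [p], [p]

Occurrence 1 (position 1): word-initially → [pʰ].
Occurrence 2 (position 5): no conditioning environment matches → elsewhere allophone [p].
Occurrence 3 (position 9): no conditioning environment matches → elsewhere allophone [p].
Occurrence 4 (position 10): no conditioning environment matches → elsewhere allophone [p].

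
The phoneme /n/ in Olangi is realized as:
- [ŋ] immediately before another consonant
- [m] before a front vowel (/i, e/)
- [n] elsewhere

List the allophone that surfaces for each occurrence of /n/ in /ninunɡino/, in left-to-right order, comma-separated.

Occurrence 1 (position 1): before a front vowel (/i, e/) → [m].
Occurrence 2 (position 3): no conditioning environment matches → elsewhere allophone [n].
Occurrence 3 (position 5): immediately before another consonant → [ŋ].
Occurrence 4 (position 8): no conditioning environment matches → elsewhere allophone [n].

[m], [n], [ŋ], [n]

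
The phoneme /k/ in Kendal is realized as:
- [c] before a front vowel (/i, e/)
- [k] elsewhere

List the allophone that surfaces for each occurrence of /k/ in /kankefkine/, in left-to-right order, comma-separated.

[k], [c], [c]

Occurrence 1 (position 1): no conditioning environment matches → elsewhere allophone [k].
Occurrence 2 (position 4): before a front vowel → [c].
Occurrence 3 (position 7): before a front vowel → [c].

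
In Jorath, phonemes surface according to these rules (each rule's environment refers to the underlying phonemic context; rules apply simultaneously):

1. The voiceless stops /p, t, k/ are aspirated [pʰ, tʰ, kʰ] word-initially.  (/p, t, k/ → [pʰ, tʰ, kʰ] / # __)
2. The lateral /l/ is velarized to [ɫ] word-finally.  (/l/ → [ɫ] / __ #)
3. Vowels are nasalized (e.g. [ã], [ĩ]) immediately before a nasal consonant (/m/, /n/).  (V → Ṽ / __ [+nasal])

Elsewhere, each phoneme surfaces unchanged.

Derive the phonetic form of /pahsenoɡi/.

/p/ (word-initial) occurs word-initially → [pʰ] by rule 1.
/a/ (between /p/ and /h/): rule 3 targets it, but not before a nasal consonant → unchanged [a].
/h/ (between /a/ and /s/) is unaffected → [h].
/s/ — not in any rule's target class → [s].
/e/ (between /s/ and /n/): before a nasal consonant, so rule 3 applies → [ẽ].
/n/ stays [n].
/o/ (between /n/ and /ɡ/) is in the target of rule 3 but the environment (before a nasal consonant) is not met → [o].
/ɡ/ (between /o/ and /i/) is unaffected → [ɡ].
/i/ (word-final) is in the target of rule 3 but the environment (before a nasal consonant) is not met → [i].

[pʰahsẽnoɡi]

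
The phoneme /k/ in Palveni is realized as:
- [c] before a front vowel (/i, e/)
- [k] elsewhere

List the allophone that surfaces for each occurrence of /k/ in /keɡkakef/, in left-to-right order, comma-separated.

Occurrence 1 (position 1): before a front vowel → [c].
Occurrence 2 (position 4): no conditioning environment matches → elsewhere allophone [k].
Occurrence 3 (position 6): before a front vowel → [c].

[c], [k], [c]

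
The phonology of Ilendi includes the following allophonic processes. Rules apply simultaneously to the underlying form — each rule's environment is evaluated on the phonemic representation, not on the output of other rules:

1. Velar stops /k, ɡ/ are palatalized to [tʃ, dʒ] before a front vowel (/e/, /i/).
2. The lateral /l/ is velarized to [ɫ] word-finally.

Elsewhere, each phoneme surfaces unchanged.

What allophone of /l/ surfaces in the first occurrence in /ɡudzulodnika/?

[l]

/l/ (between /u/ and /o/): rule 2 targets it, but not word-finally → unchanged [l].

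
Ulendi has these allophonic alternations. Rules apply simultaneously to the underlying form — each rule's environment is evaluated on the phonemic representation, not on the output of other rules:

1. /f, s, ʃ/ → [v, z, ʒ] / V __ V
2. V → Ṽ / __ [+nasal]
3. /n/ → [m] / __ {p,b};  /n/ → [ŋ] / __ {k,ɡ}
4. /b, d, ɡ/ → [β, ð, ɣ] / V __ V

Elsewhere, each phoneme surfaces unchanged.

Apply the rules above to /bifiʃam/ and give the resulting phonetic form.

/b/ (word-initial) fails the environment for rule 4, so it stays [b].
/i/ (between /b/ and /f/) is in the target of rule 2 but the environment (before a nasal consonant) is not met → [i].
/f/ — between /i/ and /i/, between two vowels — surfaces as [v] (rule 1).
/i/ (between /f/ and /ʃ/) fails the environment for rule 2, so it stays [i].
/ʃ/ — between /i/ and /a/, between two vowels — surfaces as [ʒ] (rule 1).
/a/ — between /ʃ/ and /m/, before a nasal consonant — surfaces as [ã] (rule 2).
/m/ (word-final): no rule targets it → [m].

[biviʒãm]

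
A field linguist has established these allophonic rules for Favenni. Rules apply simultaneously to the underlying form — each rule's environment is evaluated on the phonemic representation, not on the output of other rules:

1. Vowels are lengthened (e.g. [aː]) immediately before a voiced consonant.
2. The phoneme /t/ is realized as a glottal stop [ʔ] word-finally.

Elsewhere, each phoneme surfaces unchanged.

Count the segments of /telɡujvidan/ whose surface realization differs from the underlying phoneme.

Segments that undergo a rule: /e/ → [eː] (rule 1); /u/ → [uː] (rule 1); /i/ → [iː] (rule 1); /a/ → [aː] (rule 1).
All other segments surface unchanged.

4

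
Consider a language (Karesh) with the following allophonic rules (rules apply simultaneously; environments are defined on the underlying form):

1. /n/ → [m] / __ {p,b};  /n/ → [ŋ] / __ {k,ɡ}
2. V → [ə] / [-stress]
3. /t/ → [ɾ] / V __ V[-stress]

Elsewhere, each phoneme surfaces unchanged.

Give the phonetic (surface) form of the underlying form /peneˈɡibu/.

/p/ (word-initial) is unaffected → [p].
/e/ meets the environment for rule 2 (in an unstressed syllable) → [ə].
/n/ (between /e/ and /e/) is in the target of rule 1 but the environment (before a labial or velar stop) is not met → [n].
/e/ (between /n/ and /ɡ/) occurs in an unstressed syllable → [ə] by rule 2.
/ɡ/ — not in any rule's target class → [ɡ].
/i/ (between /ɡ/ and /b/): rule 2 targets it, but not in an unstressed syllable → unchanged [i].
/b/ (between /i/ and /u/): no rule targets it → [b].
/u/ — word-final, in an unstressed syllable — surfaces as [ə] (rule 2).

[pənəˈɡibə]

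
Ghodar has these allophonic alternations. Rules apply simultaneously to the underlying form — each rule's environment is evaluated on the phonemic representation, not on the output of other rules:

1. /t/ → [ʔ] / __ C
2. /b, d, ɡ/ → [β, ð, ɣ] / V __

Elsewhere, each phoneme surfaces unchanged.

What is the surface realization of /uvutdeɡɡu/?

[uvuʔdeɣɡu]

/u/ — not in any rule's target class → [u].
/v/ (between /u/ and /u/) is unaffected → [v].
/u/ (between /v/ and /t/) is unaffected → [u].
/t/ (between /u/ and /d/): immediately before a consonant, so rule 1 applies → [ʔ].
/d/ (between /t/ and /e/): rule 2 targets it, but not immediately after a vowel → unchanged [d].
/e/ stays [e].
/ɡ/ (between /e/ and /ɡ/): immediately after a vowel, so rule 2 applies → [ɣ].
/ɡ/ (between /ɡ/ and /u/): rule 2 targets it, but not immediately after a vowel → unchanged [ɡ].
/u/ (word-final): no rule targets it → [u].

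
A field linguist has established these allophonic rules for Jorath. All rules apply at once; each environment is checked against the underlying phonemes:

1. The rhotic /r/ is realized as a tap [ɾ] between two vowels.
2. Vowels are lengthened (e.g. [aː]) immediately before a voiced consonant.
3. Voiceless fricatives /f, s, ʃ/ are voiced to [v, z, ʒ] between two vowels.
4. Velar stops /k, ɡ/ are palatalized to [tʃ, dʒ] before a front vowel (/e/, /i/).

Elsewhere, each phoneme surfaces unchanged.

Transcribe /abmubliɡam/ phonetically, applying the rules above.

/a/ (word-initial): before a voiced consonant, so rule 2 applies → [aː].
/b/ — not in any rule's target class → [b].
/m/ (between /b/ and /u/): no rule targets it → [m].
/u/ (between /m/ and /b/) occurs before a voiced consonant → [uː] by rule 2.
/b/ — not in any rule's target class → [b].
/l/ (between /b/ and /i/) is unaffected → [l].
/i/ (between /l/ and /ɡ/) occurs before a voiced consonant → [iː] by rule 2.
/ɡ/ (between /i/ and /a/): rule 4 targets it, but not before a front vowel → unchanged [ɡ].
/a/ meets the environment for rule 2 (before a voiced consonant) → [aː].
/m/ (word-final) is unaffected → [m].

[aːbmuːbliːɡaːm]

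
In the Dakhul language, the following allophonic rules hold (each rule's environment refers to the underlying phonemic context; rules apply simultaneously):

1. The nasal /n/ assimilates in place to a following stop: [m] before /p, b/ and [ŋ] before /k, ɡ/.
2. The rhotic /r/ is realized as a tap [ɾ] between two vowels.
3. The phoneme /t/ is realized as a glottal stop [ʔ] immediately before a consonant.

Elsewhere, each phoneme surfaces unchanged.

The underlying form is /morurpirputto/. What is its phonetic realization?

[moɾurpirpuʔto]

/m/ (word-initial) is unaffected → [m].
/o/ — not in any rule's target class → [o].
/r/ (between /o/ and /u/) occurs between two vowels → [ɾ] by rule 2.
/u/ — not in any rule's target class → [u].
/r/ — between /u/ and /p/; rule 2 does not apply here → [r].
/p/ stays [p].
/i/ — not in any rule's target class → [i].
/r/ (between /i/ and /p/): rule 2 targets it, but not between two vowels → unchanged [r].
/p/ (between /r/ and /u/) is unaffected → [p].
/u/ (between /p/ and /t/) is unaffected → [u].
/t/ — between /u/ and /t/, immediately before a consonant — surfaces as [ʔ] (rule 3).
/t/ — between /t/ and /o/; rule 3 does not apply here → [t].
/o/ (word-final) is unaffected → [o].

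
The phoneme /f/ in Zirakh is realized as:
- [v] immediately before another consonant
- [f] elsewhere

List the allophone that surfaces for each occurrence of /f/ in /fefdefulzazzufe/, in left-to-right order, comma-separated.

Occurrence 1 (position 1): no conditioning environment matches → elsewhere allophone [f].
Occurrence 2 (position 3): immediately before another consonant → [v].
Occurrence 3 (position 6): no conditioning environment matches → elsewhere allophone [f].
Occurrence 4 (position 14): no conditioning environment matches → elsewhere allophone [f].

[f], [v], [f], [f]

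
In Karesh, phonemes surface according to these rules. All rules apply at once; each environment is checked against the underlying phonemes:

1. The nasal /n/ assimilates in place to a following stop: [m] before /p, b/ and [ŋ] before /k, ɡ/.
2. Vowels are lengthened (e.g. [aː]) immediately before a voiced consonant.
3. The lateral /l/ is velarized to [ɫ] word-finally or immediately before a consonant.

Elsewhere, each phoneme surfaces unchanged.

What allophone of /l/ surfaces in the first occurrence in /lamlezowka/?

/l/ (word-initial) fails the environment for rule 3, so it stays [l].

[l]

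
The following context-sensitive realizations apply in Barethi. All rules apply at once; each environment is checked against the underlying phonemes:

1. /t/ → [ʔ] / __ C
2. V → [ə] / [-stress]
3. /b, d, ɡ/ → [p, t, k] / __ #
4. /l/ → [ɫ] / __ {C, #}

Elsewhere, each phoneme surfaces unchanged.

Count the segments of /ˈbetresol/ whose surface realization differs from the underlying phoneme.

4

Segments that undergo a rule: /t/ → [ʔ] (rule 1); /e/ → [ə] (rule 2); /o/ → [ə] (rule 2); /l/ → [ɫ] (rule 4).
All other segments surface unchanged.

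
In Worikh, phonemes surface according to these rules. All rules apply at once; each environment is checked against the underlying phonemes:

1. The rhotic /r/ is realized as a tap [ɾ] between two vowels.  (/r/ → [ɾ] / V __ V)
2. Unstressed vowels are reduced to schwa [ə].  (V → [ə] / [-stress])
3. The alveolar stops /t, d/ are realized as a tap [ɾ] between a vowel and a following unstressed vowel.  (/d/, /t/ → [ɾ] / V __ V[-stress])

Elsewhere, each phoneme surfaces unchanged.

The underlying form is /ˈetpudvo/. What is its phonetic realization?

/e/ — word-initial; rule 2 does not apply here → [e].
/t/ (between /e/ and /p/): rule 3 targets it, but not between a vowel and a following unstressed vowel → unchanged [t].
/p/ — not in any rule's target class → [p].
Rule 2 applies to /u/ (between /p/ and /d/: in an unstressed syllable) → [ə].
/d/ (between /u/ and /v/) is in the target of rule 3 but the environment (between a vowel and a following unstressed vowel) is not met → [d].
/v/ stays [v].
/o/ — word-final, in an unstressed syllable — surfaces as [ə] (rule 2).

[ˈetpədvə]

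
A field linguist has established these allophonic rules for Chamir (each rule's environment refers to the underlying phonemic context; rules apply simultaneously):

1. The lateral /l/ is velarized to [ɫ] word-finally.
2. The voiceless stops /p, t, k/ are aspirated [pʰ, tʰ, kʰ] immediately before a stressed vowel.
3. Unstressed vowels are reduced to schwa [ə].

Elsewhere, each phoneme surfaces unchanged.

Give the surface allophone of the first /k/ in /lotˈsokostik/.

/k/ (between /o/ and /o/): rule 2 targets it, but not immediately before a stressed vowel → unchanged [k].

[k]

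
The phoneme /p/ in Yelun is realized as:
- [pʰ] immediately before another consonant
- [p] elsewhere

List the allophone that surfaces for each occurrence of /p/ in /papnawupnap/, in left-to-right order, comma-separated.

Occurrence 1 (position 1): no conditioning environment matches → elsewhere allophone [p].
Occurrence 2 (position 3): immediately before another consonant → [pʰ].
Occurrence 3 (position 8): immediately before another consonant → [pʰ].
Occurrence 4 (position 11): no conditioning environment matches → elsewhere allophone [p].

[p], [pʰ], [pʰ], [p]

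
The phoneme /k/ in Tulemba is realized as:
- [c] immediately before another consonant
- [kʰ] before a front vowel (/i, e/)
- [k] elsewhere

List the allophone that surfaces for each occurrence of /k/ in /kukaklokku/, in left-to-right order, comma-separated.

Occurrence 1 (position 1): no conditioning environment matches → elsewhere allophone [k].
Occurrence 2 (position 3): no conditioning environment matches → elsewhere allophone [k].
Occurrence 3 (position 5): immediately before another consonant → [c].
Occurrence 4 (position 8): immediately before another consonant → [c].
Occurrence 5 (position 9): no conditioning environment matches → elsewhere allophone [k].

[k], [k], [c], [c], [k]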